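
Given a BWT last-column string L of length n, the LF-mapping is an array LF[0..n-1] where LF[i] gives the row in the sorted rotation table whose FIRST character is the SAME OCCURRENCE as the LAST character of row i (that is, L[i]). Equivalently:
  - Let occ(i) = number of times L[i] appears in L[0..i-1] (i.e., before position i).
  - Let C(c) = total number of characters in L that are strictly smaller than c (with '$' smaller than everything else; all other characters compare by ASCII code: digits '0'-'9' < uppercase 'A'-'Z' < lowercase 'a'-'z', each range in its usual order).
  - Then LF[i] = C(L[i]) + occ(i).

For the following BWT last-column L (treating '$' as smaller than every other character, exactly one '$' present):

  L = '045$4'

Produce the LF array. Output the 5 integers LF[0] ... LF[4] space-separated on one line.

Char counts: '$':1, '0':1, '4':2, '5':1
C (first-col start): C('$')=0, C('0')=1, C('4')=2, C('5')=4
L[0]='0': occ=0, LF[0]=C('0')+0=1+0=1
L[1]='4': occ=0, LF[1]=C('4')+0=2+0=2
L[2]='5': occ=0, LF[2]=C('5')+0=4+0=4
L[3]='$': occ=0, LF[3]=C('$')+0=0+0=0
L[4]='4': occ=1, LF[4]=C('4')+1=2+1=3

Answer: 1 2 4 0 3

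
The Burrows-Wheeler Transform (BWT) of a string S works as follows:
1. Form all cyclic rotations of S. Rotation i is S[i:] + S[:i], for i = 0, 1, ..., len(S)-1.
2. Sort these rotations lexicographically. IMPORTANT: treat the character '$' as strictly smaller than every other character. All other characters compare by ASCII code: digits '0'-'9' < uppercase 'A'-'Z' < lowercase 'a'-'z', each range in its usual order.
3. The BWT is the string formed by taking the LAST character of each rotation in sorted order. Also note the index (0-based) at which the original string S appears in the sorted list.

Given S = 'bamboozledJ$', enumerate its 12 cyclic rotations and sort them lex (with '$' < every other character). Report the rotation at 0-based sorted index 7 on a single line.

All 12 rotations (rotation i = S[i:]+S[:i]):
  rot[0] = bamboozledJ$
  rot[1] = amboozledJ$b
  rot[2] = mboozledJ$ba
  rot[3] = boozledJ$bam
  rot[4] = oozledJ$bamb
  rot[5] = ozledJ$bambo
  rot[6] = zledJ$bamboo
  rot[7] = ledJ$bambooz
  rot[8] = edJ$bamboozl
  rot[9] = dJ$bamboozle
  rot[10] = J$bamboozled
  rot[11] = $bamboozledJ
Sorted (with $ < everything):
  sorted[0] = $bamboozledJ
  sorted[1] = J$bamboozled
  sorted[2] = amboozledJ$b
  sorted[3] = bamboozledJ$
  sorted[4] = boozledJ$bam
  sorted[5] = dJ$bamboozle
  sorted[6] = edJ$bamboozl
  sorted[7] = ledJ$bambooz
  sorted[8] = mboozledJ$ba
  sorted[9] = oozledJ$bamb
  sorted[10] = ozledJ$bambo
  sorted[11] = zledJ$bamboo
sorted[7] = ledJ$bambooz

Answer: ledJ$bambooz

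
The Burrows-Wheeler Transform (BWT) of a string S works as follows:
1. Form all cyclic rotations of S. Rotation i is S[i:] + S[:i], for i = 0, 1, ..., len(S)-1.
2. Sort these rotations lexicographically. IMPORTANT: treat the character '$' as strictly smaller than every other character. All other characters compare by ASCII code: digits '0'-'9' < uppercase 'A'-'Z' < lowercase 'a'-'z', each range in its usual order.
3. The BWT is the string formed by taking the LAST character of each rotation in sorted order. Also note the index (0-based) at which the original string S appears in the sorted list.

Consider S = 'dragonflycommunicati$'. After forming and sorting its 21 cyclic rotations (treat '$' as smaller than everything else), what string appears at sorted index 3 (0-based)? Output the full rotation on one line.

Answer: cati$dragonflycommuni

Derivation:
All 21 rotations (rotation i = S[i:]+S[:i]):
  rot[0] = dragonflycommunicati$
  rot[1] = ragonflycommunicati$d
  rot[2] = agonflycommunicati$dr
  rot[3] = gonflycommunicati$dra
  rot[4] = onflycommunicati$drag
  rot[5] = nflycommunicati$drago
  rot[6] = flycommunicati$dragon
  rot[7] = lycommunicati$dragonf
  rot[8] = ycommunicati$dragonfl
  rot[9] = communicati$dragonfly
  rot[10] = ommunicati$dragonflyc
  rot[11] = mmunicati$dragonflyco
  rot[12] = municati$dragonflycom
  rot[13] = unicati$dragonflycomm
  rot[14] = nicati$dragonflycommu
  rot[15] = icati$dragonflycommun
  rot[16] = cati$dragonflycommuni
  rot[17] = ati$dragonflycommunic
  rot[18] = ti$dragonflycommunica
  rot[19] = i$dragonflycommunicat
  rot[20] = $dragonflycommunicati
Sorted (with $ < everything):
  sorted[0] = $dragonflycommunicati
  sorted[1] = agonflycommunicati$dr
  sorted[2] = ati$dragonflycommunic
  sorted[3] = cati$dragonflycommuni
  sorted[4] = communicati$dragonfly
  sorted[5] = dragonflycommunicati$
  sorted[6] = flycommunicati$dragon
  sorted[7] = gonflycommunicati$dra
  sorted[8] = i$dragonflycommunicat
  sorted[9] = icati$dragonflycommun
  sorted[10] = lycommunicati$dragonf
  sorted[11] = mmunicati$dragonflyco
  sorted[12] = municati$dragonflycom
  sorted[13] = nflycommunicati$drago
  sorted[14] = nicati$dragonflycommu
  sorted[15] = ommunicati$dragonflyc
  sorted[16] = onflycommunicati$drag
  sorted[17] = ragonflycommunicati$d
  sorted[18] = ti$dragonflycommunica
  sorted[19] = unicati$dragonflycomm
  sorted[20] = ycommunicati$dragonfl
sorted[3] = cati$dragonflycommuni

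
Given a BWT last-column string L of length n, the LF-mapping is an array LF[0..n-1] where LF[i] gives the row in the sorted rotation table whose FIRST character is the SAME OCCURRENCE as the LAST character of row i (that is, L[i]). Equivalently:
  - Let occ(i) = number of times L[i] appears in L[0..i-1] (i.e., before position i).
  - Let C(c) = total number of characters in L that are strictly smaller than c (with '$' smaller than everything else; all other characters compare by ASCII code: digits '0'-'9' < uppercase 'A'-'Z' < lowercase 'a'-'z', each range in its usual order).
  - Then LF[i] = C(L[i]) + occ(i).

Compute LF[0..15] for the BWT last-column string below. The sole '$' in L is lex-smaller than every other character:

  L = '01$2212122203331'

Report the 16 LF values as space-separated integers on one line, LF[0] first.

Answer: 1 3 0 7 8 4 9 5 10 11 12 2 13 14 15 6

Derivation:
Char counts: '$':1, '0':2, '1':4, '2':6, '3':3
C (first-col start): C('$')=0, C('0')=1, C('1')=3, C('2')=7, C('3')=13
L[0]='0': occ=0, LF[0]=C('0')+0=1+0=1
L[1]='1': occ=0, LF[1]=C('1')+0=3+0=3
L[2]='$': occ=0, LF[2]=C('$')+0=0+0=0
L[3]='2': occ=0, LF[3]=C('2')+0=7+0=7
L[4]='2': occ=1, LF[4]=C('2')+1=7+1=8
L[5]='1': occ=1, LF[5]=C('1')+1=3+1=4
L[6]='2': occ=2, LF[6]=C('2')+2=7+2=9
L[7]='1': occ=2, LF[7]=C('1')+2=3+2=5
L[8]='2': occ=3, LF[8]=C('2')+3=7+3=10
L[9]='2': occ=4, LF[9]=C('2')+4=7+4=11
L[10]='2': occ=5, LF[10]=C('2')+5=7+5=12
L[11]='0': occ=1, LF[11]=C('0')+1=1+1=2
L[12]='3': occ=0, LF[12]=C('3')+0=13+0=13
L[13]='3': occ=1, LF[13]=C('3')+1=13+1=14
L[14]='3': occ=2, LF[14]=C('3')+2=13+2=15
L[15]='1': occ=3, LF[15]=C('1')+3=3+3=6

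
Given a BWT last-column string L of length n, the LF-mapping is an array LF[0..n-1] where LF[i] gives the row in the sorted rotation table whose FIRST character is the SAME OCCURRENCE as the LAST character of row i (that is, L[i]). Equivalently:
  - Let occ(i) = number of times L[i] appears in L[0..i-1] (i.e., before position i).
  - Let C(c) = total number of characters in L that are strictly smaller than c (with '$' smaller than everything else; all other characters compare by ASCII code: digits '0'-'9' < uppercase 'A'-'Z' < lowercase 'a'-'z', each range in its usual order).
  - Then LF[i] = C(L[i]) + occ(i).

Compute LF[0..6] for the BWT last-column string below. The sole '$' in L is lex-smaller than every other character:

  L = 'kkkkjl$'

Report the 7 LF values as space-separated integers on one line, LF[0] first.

Char counts: '$':1, 'j':1, 'k':4, 'l':1
C (first-col start): C('$')=0, C('j')=1, C('k')=2, C('l')=6
L[0]='k': occ=0, LF[0]=C('k')+0=2+0=2
L[1]='k': occ=1, LF[1]=C('k')+1=2+1=3
L[2]='k': occ=2, LF[2]=C('k')+2=2+2=4
L[3]='k': occ=3, LF[3]=C('k')+3=2+3=5
L[4]='j': occ=0, LF[4]=C('j')+0=1+0=1
L[5]='l': occ=0, LF[5]=C('l')+0=6+0=6
L[6]='$': occ=0, LF[6]=C('$')+0=0+0=0

Answer: 2 3 4 5 1 6 0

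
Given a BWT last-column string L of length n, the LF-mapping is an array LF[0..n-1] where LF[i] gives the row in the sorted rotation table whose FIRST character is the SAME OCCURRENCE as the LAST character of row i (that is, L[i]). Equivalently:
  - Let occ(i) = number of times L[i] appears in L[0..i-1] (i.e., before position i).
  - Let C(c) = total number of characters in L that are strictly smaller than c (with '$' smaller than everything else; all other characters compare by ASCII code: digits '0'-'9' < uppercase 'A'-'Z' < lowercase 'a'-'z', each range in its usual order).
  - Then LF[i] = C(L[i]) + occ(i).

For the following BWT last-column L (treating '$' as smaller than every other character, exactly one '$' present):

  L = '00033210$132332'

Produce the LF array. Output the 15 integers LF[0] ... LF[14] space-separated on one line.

Answer: 1 2 3 10 11 7 5 4 0 6 12 8 13 14 9

Derivation:
Char counts: '$':1, '0':4, '1':2, '2':3, '3':5
C (first-col start): C('$')=0, C('0')=1, C('1')=5, C('2')=7, C('3')=10
L[0]='0': occ=0, LF[0]=C('0')+0=1+0=1
L[1]='0': occ=1, LF[1]=C('0')+1=1+1=2
L[2]='0': occ=2, LF[2]=C('0')+2=1+2=3
L[3]='3': occ=0, LF[3]=C('3')+0=10+0=10
L[4]='3': occ=1, LF[4]=C('3')+1=10+1=11
L[5]='2': occ=0, LF[5]=C('2')+0=7+0=7
L[6]='1': occ=0, LF[6]=C('1')+0=5+0=5
L[7]='0': occ=3, LF[7]=C('0')+3=1+3=4
L[8]='$': occ=0, LF[8]=C('$')+0=0+0=0
L[9]='1': occ=1, LF[9]=C('1')+1=5+1=6
L[10]='3': occ=2, LF[10]=C('3')+2=10+2=12
L[11]='2': occ=1, LF[11]=C('2')+1=7+1=8
L[12]='3': occ=3, LF[12]=C('3')+3=10+3=13
L[13]='3': occ=4, LF[13]=C('3')+4=10+4=14
L[14]='2': occ=2, LF[14]=C('2')+2=7+2=9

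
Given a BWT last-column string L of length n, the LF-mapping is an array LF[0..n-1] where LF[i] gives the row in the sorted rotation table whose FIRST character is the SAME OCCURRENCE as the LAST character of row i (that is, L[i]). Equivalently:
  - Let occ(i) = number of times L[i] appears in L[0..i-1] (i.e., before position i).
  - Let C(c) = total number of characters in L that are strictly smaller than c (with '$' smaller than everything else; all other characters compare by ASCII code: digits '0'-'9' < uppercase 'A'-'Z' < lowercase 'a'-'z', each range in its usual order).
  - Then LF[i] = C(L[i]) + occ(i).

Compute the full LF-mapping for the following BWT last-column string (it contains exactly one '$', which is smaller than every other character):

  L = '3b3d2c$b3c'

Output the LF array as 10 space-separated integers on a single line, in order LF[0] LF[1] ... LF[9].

Char counts: '$':1, '2':1, '3':3, 'b':2, 'c':2, 'd':1
C (first-col start): C('$')=0, C('2')=1, C('3')=2, C('b')=5, C('c')=7, C('d')=9
L[0]='3': occ=0, LF[0]=C('3')+0=2+0=2
L[1]='b': occ=0, LF[1]=C('b')+0=5+0=5
L[2]='3': occ=1, LF[2]=C('3')+1=2+1=3
L[3]='d': occ=0, LF[3]=C('d')+0=9+0=9
L[4]='2': occ=0, LF[4]=C('2')+0=1+0=1
L[5]='c': occ=0, LF[5]=C('c')+0=7+0=7
L[6]='$': occ=0, LF[6]=C('$')+0=0+0=0
L[7]='b': occ=1, LF[7]=C('b')+1=5+1=6
L[8]='3': occ=2, LF[8]=C('3')+2=2+2=4
L[9]='c': occ=1, LF[9]=C('c')+1=7+1=8

Answer: 2 5 3 9 1 7 0 6 4 8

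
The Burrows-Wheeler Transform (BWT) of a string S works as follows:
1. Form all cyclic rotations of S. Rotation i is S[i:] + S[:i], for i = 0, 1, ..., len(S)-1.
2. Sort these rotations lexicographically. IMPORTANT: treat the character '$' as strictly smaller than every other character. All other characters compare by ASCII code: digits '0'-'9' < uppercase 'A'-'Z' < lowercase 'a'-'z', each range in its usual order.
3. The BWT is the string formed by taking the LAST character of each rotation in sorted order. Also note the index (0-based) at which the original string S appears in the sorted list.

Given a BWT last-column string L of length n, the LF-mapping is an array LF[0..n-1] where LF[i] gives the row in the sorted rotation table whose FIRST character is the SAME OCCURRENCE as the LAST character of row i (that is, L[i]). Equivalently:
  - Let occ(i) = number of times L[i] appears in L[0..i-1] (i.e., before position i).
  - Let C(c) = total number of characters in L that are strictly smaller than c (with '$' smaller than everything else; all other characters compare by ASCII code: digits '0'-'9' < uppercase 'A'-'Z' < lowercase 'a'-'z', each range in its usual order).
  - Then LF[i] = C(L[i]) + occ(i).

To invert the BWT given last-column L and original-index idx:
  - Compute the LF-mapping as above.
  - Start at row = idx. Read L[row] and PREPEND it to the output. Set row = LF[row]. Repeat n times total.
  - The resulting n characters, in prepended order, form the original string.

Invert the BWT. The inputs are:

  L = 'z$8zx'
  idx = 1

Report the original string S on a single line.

Answer: 8xzz$

Derivation:
LF mapping: 3 0 1 4 2
Walk LF starting at row 1, prepending L[row]:
  step 1: row=1, L[1]='$', prepend. Next row=LF[1]=0
  step 2: row=0, L[0]='z', prepend. Next row=LF[0]=3
  step 3: row=3, L[3]='z', prepend. Next row=LF[3]=4
  step 4: row=4, L[4]='x', prepend. Next row=LF[4]=2
  step 5: row=2, L[2]='8', prepend. Next row=LF[2]=1
Reversed output: 8xzz$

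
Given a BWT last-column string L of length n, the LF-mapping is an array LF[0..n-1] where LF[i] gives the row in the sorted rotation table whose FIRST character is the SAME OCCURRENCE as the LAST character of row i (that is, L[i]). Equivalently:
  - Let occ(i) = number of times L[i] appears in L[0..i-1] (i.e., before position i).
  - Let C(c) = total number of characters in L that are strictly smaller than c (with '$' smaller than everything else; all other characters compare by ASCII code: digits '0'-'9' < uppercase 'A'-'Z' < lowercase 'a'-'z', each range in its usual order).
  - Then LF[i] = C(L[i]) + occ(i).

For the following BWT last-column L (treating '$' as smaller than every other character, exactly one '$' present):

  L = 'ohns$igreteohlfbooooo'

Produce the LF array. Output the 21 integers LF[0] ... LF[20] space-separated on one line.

Char counts: '$':1, 'b':1, 'e':2, 'f':1, 'g':1, 'h':2, 'i':1, 'l':1, 'n':1, 'o':7, 'r':1, 's':1, 't':1
C (first-col start): C('$')=0, C('b')=1, C('e')=2, C('f')=4, C('g')=5, C('h')=6, C('i')=8, C('l')=9, C('n')=10, C('o')=11, C('r')=18, C('s')=19, C('t')=20
L[0]='o': occ=0, LF[0]=C('o')+0=11+0=11
L[1]='h': occ=0, LF[1]=C('h')+0=6+0=6
L[2]='n': occ=0, LF[2]=C('n')+0=10+0=10
L[3]='s': occ=0, LF[3]=C('s')+0=19+0=19
L[4]='$': occ=0, LF[4]=C('$')+0=0+0=0
L[5]='i': occ=0, LF[5]=C('i')+0=8+0=8
L[6]='g': occ=0, LF[6]=C('g')+0=5+0=5
L[7]='r': occ=0, LF[7]=C('r')+0=18+0=18
L[8]='e': occ=0, LF[8]=C('e')+0=2+0=2
L[9]='t': occ=0, LF[9]=C('t')+0=20+0=20
L[10]='e': occ=1, LF[10]=C('e')+1=2+1=3
L[11]='o': occ=1, LF[11]=C('o')+1=11+1=12
L[12]='h': occ=1, LF[12]=C('h')+1=6+1=7
L[13]='l': occ=0, LF[13]=C('l')+0=9+0=9
L[14]='f': occ=0, LF[14]=C('f')+0=4+0=4
L[15]='b': occ=0, LF[15]=C('b')+0=1+0=1
L[16]='o': occ=2, LF[16]=C('o')+2=11+2=13
L[17]='o': occ=3, LF[17]=C('o')+3=11+3=14
L[18]='o': occ=4, LF[18]=C('o')+4=11+4=15
L[19]='o': occ=5, LF[19]=C('o')+5=11+5=16
L[20]='o': occ=6, LF[20]=C('o')+6=11+6=17

Answer: 11 6 10 19 0 8 5 18 2 20 3 12 7 9 4 1 13 14 15 16 17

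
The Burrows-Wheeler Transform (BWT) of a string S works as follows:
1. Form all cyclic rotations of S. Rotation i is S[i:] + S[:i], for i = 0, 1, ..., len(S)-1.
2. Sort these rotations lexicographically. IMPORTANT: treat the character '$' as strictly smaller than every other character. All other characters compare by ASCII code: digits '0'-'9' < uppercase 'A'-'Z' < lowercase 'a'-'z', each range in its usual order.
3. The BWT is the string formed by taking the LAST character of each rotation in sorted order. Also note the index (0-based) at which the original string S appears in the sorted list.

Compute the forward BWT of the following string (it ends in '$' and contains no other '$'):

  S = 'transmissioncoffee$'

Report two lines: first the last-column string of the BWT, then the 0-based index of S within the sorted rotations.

All 19 rotations (rotation i = S[i:]+S[:i]):
  rot[0] = transmissioncoffee$
  rot[1] = ransmissioncoffee$t
  rot[2] = ansmissioncoffee$tr
  rot[3] = nsmissioncoffee$tra
  rot[4] = smissioncoffee$tran
  rot[5] = missioncoffee$trans
  rot[6] = issioncoffee$transm
  rot[7] = ssioncoffee$transmi
  rot[8] = sioncoffee$transmis
  rot[9] = ioncoffee$transmiss
  rot[10] = oncoffee$transmissi
  rot[11] = ncoffee$transmissio
  rot[12] = coffee$transmission
  rot[13] = offee$transmissionc
  rot[14] = ffee$transmissionco
  rot[15] = fee$transmissioncof
  rot[16] = ee$transmissioncoff
  rot[17] = e$transmissioncoffe
  rot[18] = $transmissioncoffee
Sorted (with $ < everything):
  sorted[0] = $transmissioncoffee  (last char: 'e')
  sorted[1] = ansmissioncoffee$tr  (last char: 'r')
  sorted[2] = coffee$transmission  (last char: 'n')
  sorted[3] = e$transmissioncoffe  (last char: 'e')
  sorted[4] = ee$transmissioncoff  (last char: 'f')
  sorted[5] = fee$transmissioncof  (last char: 'f')
  sorted[6] = ffee$transmissionco  (last char: 'o')
  sorted[7] = ioncoffee$transmiss  (last char: 's')
  sorted[8] = issioncoffee$transm  (last char: 'm')
  sorted[9] = missioncoffee$trans  (last char: 's')
  sorted[10] = ncoffee$transmissio  (last char: 'o')
  sorted[11] = nsmissioncoffee$tra  (last char: 'a')
  sorted[12] = offee$transmissionc  (last char: 'c')
  sorted[13] = oncoffee$transmissi  (last char: 'i')
  sorted[14] = ransmissioncoffee$t  (last char: 't')
  sorted[15] = sioncoffee$transmis  (last char: 's')
  sorted[16] = smissioncoffee$tran  (last char: 'n')
  sorted[17] = ssioncoffee$transmi  (last char: 'i')
  sorted[18] = transmissioncoffee$  (last char: '$')
Last column: erneffosmsoacitsni$
Original string S is at sorted index 18

Answer: erneffosmsoacitsni$
18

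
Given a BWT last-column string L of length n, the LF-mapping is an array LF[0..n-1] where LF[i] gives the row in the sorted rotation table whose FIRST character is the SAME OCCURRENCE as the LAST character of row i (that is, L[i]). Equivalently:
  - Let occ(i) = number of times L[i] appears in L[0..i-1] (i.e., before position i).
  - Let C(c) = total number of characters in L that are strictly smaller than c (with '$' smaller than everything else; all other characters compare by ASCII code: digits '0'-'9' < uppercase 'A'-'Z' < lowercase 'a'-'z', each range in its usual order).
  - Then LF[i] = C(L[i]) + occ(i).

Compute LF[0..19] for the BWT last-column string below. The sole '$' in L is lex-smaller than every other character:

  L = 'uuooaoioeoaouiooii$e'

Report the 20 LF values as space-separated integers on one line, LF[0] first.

Char counts: '$':1, 'a':2, 'e':2, 'i':4, 'o':8, 'u':3
C (first-col start): C('$')=0, C('a')=1, C('e')=3, C('i')=5, C('o')=9, C('u')=17
L[0]='u': occ=0, LF[0]=C('u')+0=17+0=17
L[1]='u': occ=1, LF[1]=C('u')+1=17+1=18
L[2]='o': occ=0, LF[2]=C('o')+0=9+0=9
L[3]='o': occ=1, LF[3]=C('o')+1=9+1=10
L[4]='a': occ=0, LF[4]=C('a')+0=1+0=1
L[5]='o': occ=2, LF[5]=C('o')+2=9+2=11
L[6]='i': occ=0, LF[6]=C('i')+0=5+0=5
L[7]='o': occ=3, LF[7]=C('o')+3=9+3=12
L[8]='e': occ=0, LF[8]=C('e')+0=3+0=3
L[9]='o': occ=4, LF[9]=C('o')+4=9+4=13
L[10]='a': occ=1, LF[10]=C('a')+1=1+1=2
L[11]='o': occ=5, LF[11]=C('o')+5=9+5=14
L[12]='u': occ=2, LF[12]=C('u')+2=17+2=19
L[13]='i': occ=1, LF[13]=C('i')+1=5+1=6
L[14]='o': occ=6, LF[14]=C('o')+6=9+6=15
L[15]='o': occ=7, LF[15]=C('o')+7=9+7=16
L[16]='i': occ=2, LF[16]=C('i')+2=5+2=7
L[17]='i': occ=3, LF[17]=C('i')+3=5+3=8
L[18]='$': occ=0, LF[18]=C('$')+0=0+0=0
L[19]='e': occ=1, LF[19]=C('e')+1=3+1=4

Answer: 17 18 9 10 1 11 5 12 3 13 2 14 19 6 15 16 7 8 0 4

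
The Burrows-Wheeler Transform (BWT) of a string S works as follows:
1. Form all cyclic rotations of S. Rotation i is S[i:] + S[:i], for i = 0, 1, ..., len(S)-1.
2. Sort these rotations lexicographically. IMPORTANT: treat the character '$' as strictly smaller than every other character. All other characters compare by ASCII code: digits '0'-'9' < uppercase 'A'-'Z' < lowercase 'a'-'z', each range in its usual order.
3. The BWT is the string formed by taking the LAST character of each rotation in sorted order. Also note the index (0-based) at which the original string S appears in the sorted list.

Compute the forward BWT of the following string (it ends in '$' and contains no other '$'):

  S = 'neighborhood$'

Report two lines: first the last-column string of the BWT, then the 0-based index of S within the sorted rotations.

All 13 rotations (rotation i = S[i:]+S[:i]):
  rot[0] = neighborhood$
  rot[1] = eighborhood$n
  rot[2] = ighborhood$ne
  rot[3] = ghborhood$nei
  rot[4] = hborhood$neig
  rot[5] = borhood$neigh
  rot[6] = orhood$neighb
  rot[7] = rhood$neighbo
  rot[8] = hood$neighbor
  rot[9] = ood$neighborh
  rot[10] = od$neighborho
  rot[11] = d$neighborhoo
  rot[12] = $neighborhood
Sorted (with $ < everything):
  sorted[0] = $neighborhood  (last char: 'd')
  sorted[1] = borhood$neigh  (last char: 'h')
  sorted[2] = d$neighborhoo  (last char: 'o')
  sorted[3] = eighborhood$n  (last char: 'n')
  sorted[4] = ghborhood$nei  (last char: 'i')
  sorted[5] = hborhood$neig  (last char: 'g')
  sorted[6] = hood$neighbor  (last char: 'r')
  sorted[7] = ighborhood$ne  (last char: 'e')
  sorted[8] = neighborhood$  (last char: '$')
  sorted[9] = od$neighborho  (last char: 'o')
  sorted[10] = ood$neighborh  (last char: 'h')
  sorted[11] = orhood$neighb  (last char: 'b')
  sorted[12] = rhood$neighbo  (last char: 'o')
Last column: dhonigre$ohbo
Original string S is at sorted index 8

Answer: dhonigre$ohbo
8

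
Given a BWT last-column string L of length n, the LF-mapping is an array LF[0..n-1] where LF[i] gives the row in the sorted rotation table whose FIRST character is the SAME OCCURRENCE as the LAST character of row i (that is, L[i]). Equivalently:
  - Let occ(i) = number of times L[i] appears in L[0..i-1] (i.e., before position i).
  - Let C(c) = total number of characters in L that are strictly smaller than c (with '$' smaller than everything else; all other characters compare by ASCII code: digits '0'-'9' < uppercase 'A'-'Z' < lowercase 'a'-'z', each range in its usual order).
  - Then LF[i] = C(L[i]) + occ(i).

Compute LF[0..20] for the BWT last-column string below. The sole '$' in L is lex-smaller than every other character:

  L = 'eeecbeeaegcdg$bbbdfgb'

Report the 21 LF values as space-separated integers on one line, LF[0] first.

Answer: 11 12 13 7 2 14 15 1 16 18 8 9 19 0 3 4 5 10 17 20 6

Derivation:
Char counts: '$':1, 'a':1, 'b':5, 'c':2, 'd':2, 'e':6, 'f':1, 'g':3
C (first-col start): C('$')=0, C('a')=1, C('b')=2, C('c')=7, C('d')=9, C('e')=11, C('f')=17, C('g')=18
L[0]='e': occ=0, LF[0]=C('e')+0=11+0=11
L[1]='e': occ=1, LF[1]=C('e')+1=11+1=12
L[2]='e': occ=2, LF[2]=C('e')+2=11+2=13
L[3]='c': occ=0, LF[3]=C('c')+0=7+0=7
L[4]='b': occ=0, LF[4]=C('b')+0=2+0=2
L[5]='e': occ=3, LF[5]=C('e')+3=11+3=14
L[6]='e': occ=4, LF[6]=C('e')+4=11+4=15
L[7]='a': occ=0, LF[7]=C('a')+0=1+0=1
L[8]='e': occ=5, LF[8]=C('e')+5=11+5=16
L[9]='g': occ=0, LF[9]=C('g')+0=18+0=18
L[10]='c': occ=1, LF[10]=C('c')+1=7+1=8
L[11]='d': occ=0, LF[11]=C('d')+0=9+0=9
L[12]='g': occ=1, LF[12]=C('g')+1=18+1=19
L[13]='$': occ=0, LF[13]=C('$')+0=0+0=0
L[14]='b': occ=1, LF[14]=C('b')+1=2+1=3
L[15]='b': occ=2, LF[15]=C('b')+2=2+2=4
L[16]='b': occ=3, LF[16]=C('b')+3=2+3=5
L[17]='d': occ=1, LF[17]=C('d')+1=9+1=10
L[18]='f': occ=0, LF[18]=C('f')+0=17+0=17
L[19]='g': occ=2, LF[19]=C('g')+2=18+2=20
L[20]='b': occ=4, LF[20]=C('b')+4=2+4=6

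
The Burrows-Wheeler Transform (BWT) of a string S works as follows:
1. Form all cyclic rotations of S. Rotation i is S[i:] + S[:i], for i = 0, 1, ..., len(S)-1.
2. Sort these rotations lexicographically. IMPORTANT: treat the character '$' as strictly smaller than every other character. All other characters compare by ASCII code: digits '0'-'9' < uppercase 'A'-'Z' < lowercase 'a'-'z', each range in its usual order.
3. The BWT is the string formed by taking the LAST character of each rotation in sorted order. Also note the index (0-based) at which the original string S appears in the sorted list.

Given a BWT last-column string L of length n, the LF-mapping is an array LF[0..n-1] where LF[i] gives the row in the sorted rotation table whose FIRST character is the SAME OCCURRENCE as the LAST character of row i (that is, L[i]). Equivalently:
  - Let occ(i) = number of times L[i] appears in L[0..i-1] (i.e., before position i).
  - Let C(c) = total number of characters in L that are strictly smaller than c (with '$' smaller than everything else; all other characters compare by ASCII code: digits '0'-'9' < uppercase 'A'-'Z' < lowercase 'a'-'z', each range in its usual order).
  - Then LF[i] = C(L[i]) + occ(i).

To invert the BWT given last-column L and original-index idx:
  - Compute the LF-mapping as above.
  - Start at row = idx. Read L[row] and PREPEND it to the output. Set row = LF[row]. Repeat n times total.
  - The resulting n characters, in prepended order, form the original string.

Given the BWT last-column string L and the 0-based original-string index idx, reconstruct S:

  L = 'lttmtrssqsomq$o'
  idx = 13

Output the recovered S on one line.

Answer: tmmssqrotosqtl$

Derivation:
LF mapping: 1 12 13 2 14 8 9 10 6 11 4 3 7 0 5
Walk LF starting at row 13, prepending L[row]:
  step 1: row=13, L[13]='$', prepend. Next row=LF[13]=0
  step 2: row=0, L[0]='l', prepend. Next row=LF[0]=1
  step 3: row=1, L[1]='t', prepend. Next row=LF[1]=12
  step 4: row=12, L[12]='q', prepend. Next row=LF[12]=7
  step 5: row=7, L[7]='s', prepend. Next row=LF[7]=10
  step 6: row=10, L[10]='o', prepend. Next row=LF[10]=4
  step 7: row=4, L[4]='t', prepend. Next row=LF[4]=14
  step 8: row=14, L[14]='o', prepend. Next row=LF[14]=5
  step 9: row=5, L[5]='r', prepend. Next row=LF[5]=8
  step 10: row=8, L[8]='q', prepend. Next row=LF[8]=6
  step 11: row=6, L[6]='s', prepend. Next row=LF[6]=9
  step 12: row=9, L[9]='s', prepend. Next row=LF[9]=11
  step 13: row=11, L[11]='m', prepend. Next row=LF[11]=3
  step 14: row=3, L[3]='m', prepend. Next row=LF[3]=2
  step 15: row=2, L[2]='t', prepend. Next row=LF[2]=13
Reversed output: tmmssqrotosqtl$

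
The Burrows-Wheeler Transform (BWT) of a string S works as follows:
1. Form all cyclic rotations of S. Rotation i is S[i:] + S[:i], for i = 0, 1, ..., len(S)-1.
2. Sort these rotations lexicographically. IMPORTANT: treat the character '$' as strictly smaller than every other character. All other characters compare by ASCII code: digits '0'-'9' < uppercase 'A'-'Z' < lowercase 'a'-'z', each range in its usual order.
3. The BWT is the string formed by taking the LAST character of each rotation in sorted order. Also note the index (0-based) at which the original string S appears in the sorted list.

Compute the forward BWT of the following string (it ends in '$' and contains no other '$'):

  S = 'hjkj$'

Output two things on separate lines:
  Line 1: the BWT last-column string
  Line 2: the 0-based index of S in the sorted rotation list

Answer: j$khj
1

Derivation:
All 5 rotations (rotation i = S[i:]+S[:i]):
  rot[0] = hjkj$
  rot[1] = jkj$h
  rot[2] = kj$hj
  rot[3] = j$hjk
  rot[4] = $hjkj
Sorted (with $ < everything):
  sorted[0] = $hjkj  (last char: 'j')
  sorted[1] = hjkj$  (last char: '$')
  sorted[2] = j$hjk  (last char: 'k')
  sorted[3] = jkj$h  (last char: 'h')
  sorted[4] = kj$hj  (last char: 'j')
Last column: j$khj
Original string S is at sorted index 1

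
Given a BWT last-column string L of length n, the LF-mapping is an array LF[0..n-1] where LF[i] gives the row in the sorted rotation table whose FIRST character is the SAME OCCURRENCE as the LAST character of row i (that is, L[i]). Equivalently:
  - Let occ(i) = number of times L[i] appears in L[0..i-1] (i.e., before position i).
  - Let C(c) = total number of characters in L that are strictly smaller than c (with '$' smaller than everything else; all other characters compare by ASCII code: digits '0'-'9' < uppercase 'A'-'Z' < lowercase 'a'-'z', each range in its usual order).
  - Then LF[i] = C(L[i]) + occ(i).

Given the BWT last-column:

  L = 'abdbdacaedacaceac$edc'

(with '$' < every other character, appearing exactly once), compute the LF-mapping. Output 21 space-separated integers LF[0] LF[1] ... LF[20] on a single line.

Char counts: '$':1, 'a':6, 'b':2, 'c':5, 'd':4, 'e':3
C (first-col start): C('$')=0, C('a')=1, C('b')=7, C('c')=9, C('d')=14, C('e')=18
L[0]='a': occ=0, LF[0]=C('a')+0=1+0=1
L[1]='b': occ=0, LF[1]=C('b')+0=7+0=7
L[2]='d': occ=0, LF[2]=C('d')+0=14+0=14
L[3]='b': occ=1, LF[3]=C('b')+1=7+1=8
L[4]='d': occ=1, LF[4]=C('d')+1=14+1=15
L[5]='a': occ=1, LF[5]=C('a')+1=1+1=2
L[6]='c': occ=0, LF[6]=C('c')+0=9+0=9
L[7]='a': occ=2, LF[7]=C('a')+2=1+2=3
L[8]='e': occ=0, LF[8]=C('e')+0=18+0=18
L[9]='d': occ=2, LF[9]=C('d')+2=14+2=16
L[10]='a': occ=3, LF[10]=C('a')+3=1+3=4
L[11]='c': occ=1, LF[11]=C('c')+1=9+1=10
L[12]='a': occ=4, LF[12]=C('a')+4=1+4=5
L[13]='c': occ=2, LF[13]=C('c')+2=9+2=11
L[14]='e': occ=1, LF[14]=C('e')+1=18+1=19
L[15]='a': occ=5, LF[15]=C('a')+5=1+5=6
L[16]='c': occ=3, LF[16]=C('c')+3=9+3=12
L[17]='$': occ=0, LF[17]=C('$')+0=0+0=0
L[18]='e': occ=2, LF[18]=C('e')+2=18+2=20
L[19]='d': occ=3, LF[19]=C('d')+3=14+3=17
L[20]='c': occ=4, LF[20]=C('c')+4=9+4=13

Answer: 1 7 14 8 15 2 9 3 18 16 4 10 5 11 19 6 12 0 20 17 13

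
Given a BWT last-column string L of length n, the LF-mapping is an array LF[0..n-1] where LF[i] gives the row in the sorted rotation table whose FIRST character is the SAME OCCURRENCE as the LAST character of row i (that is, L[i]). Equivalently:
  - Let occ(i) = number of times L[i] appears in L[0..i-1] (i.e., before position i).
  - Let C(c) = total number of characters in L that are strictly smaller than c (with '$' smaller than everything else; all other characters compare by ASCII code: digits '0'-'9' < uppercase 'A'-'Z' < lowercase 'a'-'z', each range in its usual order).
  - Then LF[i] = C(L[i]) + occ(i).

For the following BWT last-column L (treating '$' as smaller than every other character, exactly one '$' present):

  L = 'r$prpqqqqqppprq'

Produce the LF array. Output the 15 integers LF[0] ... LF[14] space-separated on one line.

Char counts: '$':1, 'p':5, 'q':6, 'r':3
C (first-col start): C('$')=0, C('p')=1, C('q')=6, C('r')=12
L[0]='r': occ=0, LF[0]=C('r')+0=12+0=12
L[1]='$': occ=0, LF[1]=C('$')+0=0+0=0
L[2]='p': occ=0, LF[2]=C('p')+0=1+0=1
L[3]='r': occ=1, LF[3]=C('r')+1=12+1=13
L[4]='p': occ=1, LF[4]=C('p')+1=1+1=2
L[5]='q': occ=0, LF[5]=C('q')+0=6+0=6
L[6]='q': occ=1, LF[6]=C('q')+1=6+1=7
L[7]='q': occ=2, LF[7]=C('q')+2=6+2=8
L[8]='q': occ=3, LF[8]=C('q')+3=6+3=9
L[9]='q': occ=4, LF[9]=C('q')+4=6+4=10
L[10]='p': occ=2, LF[10]=C('p')+2=1+2=3
L[11]='p': occ=3, LF[11]=C('p')+3=1+3=4
L[12]='p': occ=4, LF[12]=C('p')+4=1+4=5
L[13]='r': occ=2, LF[13]=C('r')+2=12+2=14
L[14]='q': occ=5, LF[14]=C('q')+5=6+5=11

Answer: 12 0 1 13 2 6 7 8 9 10 3 4 5 14 11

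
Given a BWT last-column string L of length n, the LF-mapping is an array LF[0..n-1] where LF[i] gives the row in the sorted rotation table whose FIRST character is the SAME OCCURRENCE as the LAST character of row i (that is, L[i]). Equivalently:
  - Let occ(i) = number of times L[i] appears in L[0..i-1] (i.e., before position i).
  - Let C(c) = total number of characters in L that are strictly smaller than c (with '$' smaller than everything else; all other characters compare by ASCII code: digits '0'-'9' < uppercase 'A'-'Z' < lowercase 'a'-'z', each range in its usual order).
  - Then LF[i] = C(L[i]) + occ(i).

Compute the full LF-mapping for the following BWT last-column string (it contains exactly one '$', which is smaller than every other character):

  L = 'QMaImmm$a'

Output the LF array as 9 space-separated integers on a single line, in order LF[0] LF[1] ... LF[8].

Char counts: '$':1, 'I':1, 'M':1, 'Q':1, 'a':2, 'm':3
C (first-col start): C('$')=0, C('I')=1, C('M')=2, C('Q')=3, C('a')=4, C('m')=6
L[0]='Q': occ=0, LF[0]=C('Q')+0=3+0=3
L[1]='M': occ=0, LF[1]=C('M')+0=2+0=2
L[2]='a': occ=0, LF[2]=C('a')+0=4+0=4
L[3]='I': occ=0, LF[3]=C('I')+0=1+0=1
L[4]='m': occ=0, LF[4]=C('m')+0=6+0=6
L[5]='m': occ=1, LF[5]=C('m')+1=6+1=7
L[6]='m': occ=2, LF[6]=C('m')+2=6+2=8
L[7]='$': occ=0, LF[7]=C('$')+0=0+0=0
L[8]='a': occ=1, LF[8]=C('a')+1=4+1=5

Answer: 3 2 4 1 6 7 8 0 5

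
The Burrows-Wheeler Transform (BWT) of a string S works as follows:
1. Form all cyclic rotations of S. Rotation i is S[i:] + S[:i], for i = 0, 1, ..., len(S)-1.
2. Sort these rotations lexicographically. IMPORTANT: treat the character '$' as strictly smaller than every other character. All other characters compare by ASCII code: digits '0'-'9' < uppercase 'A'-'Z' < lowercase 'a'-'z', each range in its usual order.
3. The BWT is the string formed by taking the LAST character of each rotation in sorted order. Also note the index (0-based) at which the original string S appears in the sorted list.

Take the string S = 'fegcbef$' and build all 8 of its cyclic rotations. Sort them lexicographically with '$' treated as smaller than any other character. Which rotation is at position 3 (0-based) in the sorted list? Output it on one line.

Answer: ef$fegcb

Derivation:
All 8 rotations (rotation i = S[i:]+S[:i]):
  rot[0] = fegcbef$
  rot[1] = egcbef$f
  rot[2] = gcbef$fe
  rot[3] = cbef$feg
  rot[4] = bef$fegc
  rot[5] = ef$fegcb
  rot[6] = f$fegcbe
  rot[7] = $fegcbef
Sorted (with $ < everything):
  sorted[0] = $fegcbef
  sorted[1] = bef$fegc
  sorted[2] = cbef$feg
  sorted[3] = ef$fegcb
  sorted[4] = egcbef$f
  sorted[5] = f$fegcbe
  sorted[6] = fegcbef$
  sorted[7] = gcbef$fe
sorted[3] = ef$fegcb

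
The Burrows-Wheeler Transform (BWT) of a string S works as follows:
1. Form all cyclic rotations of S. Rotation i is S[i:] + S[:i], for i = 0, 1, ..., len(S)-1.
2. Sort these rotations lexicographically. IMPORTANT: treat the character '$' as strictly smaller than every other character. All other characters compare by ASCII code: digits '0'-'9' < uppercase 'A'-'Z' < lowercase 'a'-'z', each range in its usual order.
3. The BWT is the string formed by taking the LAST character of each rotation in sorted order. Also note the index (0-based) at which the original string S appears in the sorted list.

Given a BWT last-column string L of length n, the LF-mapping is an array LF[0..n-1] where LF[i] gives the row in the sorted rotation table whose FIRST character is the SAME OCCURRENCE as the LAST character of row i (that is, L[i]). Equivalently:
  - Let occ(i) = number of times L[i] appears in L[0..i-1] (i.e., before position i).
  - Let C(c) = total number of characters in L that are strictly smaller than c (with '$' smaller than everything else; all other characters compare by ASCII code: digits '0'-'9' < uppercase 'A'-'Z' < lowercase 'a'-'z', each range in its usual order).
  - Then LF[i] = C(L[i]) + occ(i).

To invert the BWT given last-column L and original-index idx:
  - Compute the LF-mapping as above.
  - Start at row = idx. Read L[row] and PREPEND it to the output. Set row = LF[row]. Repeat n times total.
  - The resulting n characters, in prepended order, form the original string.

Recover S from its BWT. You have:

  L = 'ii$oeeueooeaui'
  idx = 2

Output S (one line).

Answer: eeiaooeeoiuui$

Derivation:
LF mapping: 6 7 0 9 2 3 12 4 10 11 5 1 13 8
Walk LF starting at row 2, prepending L[row]:
  step 1: row=2, L[2]='$', prepend. Next row=LF[2]=0
  step 2: row=0, L[0]='i', prepend. Next row=LF[0]=6
  step 3: row=6, L[6]='u', prepend. Next row=LF[6]=12
  step 4: row=12, L[12]='u', prepend. Next row=LF[12]=13
  step 5: row=13, L[13]='i', prepend. Next row=LF[13]=8
  step 6: row=8, L[8]='o', prepend. Next row=LF[8]=10
  step 7: row=10, L[10]='e', prepend. Next row=LF[10]=5
  step 8: row=5, L[5]='e', prepend. Next row=LF[5]=3
  step 9: row=3, L[3]='o', prepend. Next row=LF[3]=9
  step 10: row=9, L[9]='o', prepend. Next row=LF[9]=11
  step 11: row=11, L[11]='a', prepend. Next row=LF[11]=1
  step 12: row=1, L[1]='i', prepend. Next row=LF[1]=7
  step 13: row=7, L[7]='e', prepend. Next row=LF[7]=4
  step 14: row=4, L[4]='e', prepend. Next row=LF[4]=2
Reversed output: eeiaooeeoiuui$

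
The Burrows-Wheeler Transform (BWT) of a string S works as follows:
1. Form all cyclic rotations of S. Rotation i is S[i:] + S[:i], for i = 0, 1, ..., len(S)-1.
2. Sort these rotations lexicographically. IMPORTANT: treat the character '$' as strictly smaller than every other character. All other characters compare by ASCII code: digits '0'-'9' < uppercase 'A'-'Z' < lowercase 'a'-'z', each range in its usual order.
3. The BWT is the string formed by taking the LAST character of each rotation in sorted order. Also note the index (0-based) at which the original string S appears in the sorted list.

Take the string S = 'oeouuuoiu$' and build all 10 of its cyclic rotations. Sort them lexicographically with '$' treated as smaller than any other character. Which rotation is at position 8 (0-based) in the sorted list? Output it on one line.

All 10 rotations (rotation i = S[i:]+S[:i]):
  rot[0] = oeouuuoiu$
  rot[1] = eouuuoiu$o
  rot[2] = ouuuoiu$oe
  rot[3] = uuuoiu$oeo
  rot[4] = uuoiu$oeou
  rot[5] = uoiu$oeouu
  rot[6] = oiu$oeouuu
  rot[7] = iu$oeouuuo
  rot[8] = u$oeouuuoi
  rot[9] = $oeouuuoiu
Sorted (with $ < everything):
  sorted[0] = $oeouuuoiu
  sorted[1] = eouuuoiu$o
  sorted[2] = iu$oeouuuo
  sorted[3] = oeouuuoiu$
  sorted[4] = oiu$oeouuu
  sorted[5] = ouuuoiu$oe
  sorted[6] = u$oeouuuoi
  sorted[7] = uoiu$oeouu
  sorted[8] = uuoiu$oeou
  sorted[9] = uuuoiu$oeo
sorted[8] = uuoiu$oeou

Answer: uuoiu$oeou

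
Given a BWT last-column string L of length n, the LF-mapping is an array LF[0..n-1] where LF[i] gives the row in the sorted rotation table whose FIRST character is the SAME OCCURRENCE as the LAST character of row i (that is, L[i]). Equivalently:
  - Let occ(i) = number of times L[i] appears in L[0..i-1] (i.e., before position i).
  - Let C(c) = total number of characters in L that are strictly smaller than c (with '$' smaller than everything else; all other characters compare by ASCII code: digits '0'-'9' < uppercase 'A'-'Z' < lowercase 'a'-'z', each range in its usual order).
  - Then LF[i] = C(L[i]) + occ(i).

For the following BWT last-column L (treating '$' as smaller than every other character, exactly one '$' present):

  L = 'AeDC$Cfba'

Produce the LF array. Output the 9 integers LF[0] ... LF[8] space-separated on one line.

Char counts: '$':1, 'A':1, 'C':2, 'D':1, 'a':1, 'b':1, 'e':1, 'f':1
C (first-col start): C('$')=0, C('A')=1, C('C')=2, C('D')=4, C('a')=5, C('b')=6, C('e')=7, C('f')=8
L[0]='A': occ=0, LF[0]=C('A')+0=1+0=1
L[1]='e': occ=0, LF[1]=C('e')+0=7+0=7
L[2]='D': occ=0, LF[2]=C('D')+0=4+0=4
L[3]='C': occ=0, LF[3]=C('C')+0=2+0=2
L[4]='$': occ=0, LF[4]=C('$')+0=0+0=0
L[5]='C': occ=1, LF[5]=C('C')+1=2+1=3
L[6]='f': occ=0, LF[6]=C('f')+0=8+0=8
L[7]='b': occ=0, LF[7]=C('b')+0=6+0=6
L[8]='a': occ=0, LF[8]=C('a')+0=5+0=5

Answer: 1 7 4 2 0 3 8 6 5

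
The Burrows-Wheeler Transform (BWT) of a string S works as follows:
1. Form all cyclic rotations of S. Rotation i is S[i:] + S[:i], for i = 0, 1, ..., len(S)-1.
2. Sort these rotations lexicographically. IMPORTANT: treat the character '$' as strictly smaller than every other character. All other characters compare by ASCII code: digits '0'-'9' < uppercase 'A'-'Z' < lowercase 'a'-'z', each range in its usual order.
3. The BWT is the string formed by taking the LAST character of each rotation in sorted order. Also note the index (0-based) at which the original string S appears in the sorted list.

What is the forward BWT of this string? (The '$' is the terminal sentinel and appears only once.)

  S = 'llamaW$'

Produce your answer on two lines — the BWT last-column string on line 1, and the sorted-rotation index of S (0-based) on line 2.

All 7 rotations (rotation i = S[i:]+S[:i]):
  rot[0] = llamaW$
  rot[1] = lamaW$l
  rot[2] = amaW$ll
  rot[3] = maW$lla
  rot[4] = aW$llam
  rot[5] = W$llama
  rot[6] = $llamaW
Sorted (with $ < everything):
  sorted[0] = $llamaW  (last char: 'W')
  sorted[1] = W$llama  (last char: 'a')
  sorted[2] = aW$llam  (last char: 'm')
  sorted[3] = amaW$ll  (last char: 'l')
  sorted[4] = lamaW$l  (last char: 'l')
  sorted[5] = llamaW$  (last char: '$')
  sorted[6] = maW$lla  (last char: 'a')
Last column: Wamll$a
Original string S is at sorted index 5

Answer: Wamll$a
5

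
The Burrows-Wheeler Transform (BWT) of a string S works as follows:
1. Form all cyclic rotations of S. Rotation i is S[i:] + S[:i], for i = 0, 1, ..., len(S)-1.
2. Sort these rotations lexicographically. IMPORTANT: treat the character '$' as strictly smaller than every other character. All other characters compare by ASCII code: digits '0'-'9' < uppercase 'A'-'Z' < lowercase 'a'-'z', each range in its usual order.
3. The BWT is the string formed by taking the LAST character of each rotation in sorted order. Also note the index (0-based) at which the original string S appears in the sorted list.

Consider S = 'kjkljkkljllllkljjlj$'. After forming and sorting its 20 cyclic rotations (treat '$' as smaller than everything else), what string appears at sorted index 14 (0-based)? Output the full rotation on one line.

Answer: ljkkljllllkljjlj$kjk

Derivation:
All 20 rotations (rotation i = S[i:]+S[:i]):
  rot[0] = kjkljkkljllllkljjlj$
  rot[1] = jkljkkljllllkljjlj$k
  rot[2] = kljkkljllllkljjlj$kj
  rot[3] = ljkkljllllkljjlj$kjk
  rot[4] = jkkljllllkljjlj$kjkl
  rot[5] = kkljllllkljjlj$kjklj
  rot[6] = kljllllkljjlj$kjkljk
  rot[7] = ljllllkljjlj$kjkljkk
  rot[8] = jllllkljjlj$kjkljkkl
  rot[9] = llllkljjlj$kjkljkklj
  rot[10] = lllkljjlj$kjkljkkljl
  rot[11] = llkljjlj$kjkljkkljll
  rot[12] = lkljjlj$kjkljkkljlll
  rot[13] = kljjlj$kjkljkkljllll
  rot[14] = ljjlj$kjkljkkljllllk
  rot[15] = jjlj$kjkljkkljllllkl
  rot[16] = jlj$kjkljkkljllllklj
  rot[17] = lj$kjkljkkljllllkljj
  rot[18] = j$kjkljkkljllllkljjl
  rot[19] = $kjkljkkljllllkljjlj
Sorted (with $ < everything):
  sorted[0] = $kjkljkkljllllkljjlj
  sorted[1] = j$kjkljkkljllllkljjl
  sorted[2] = jjlj$kjkljkkljllllkl
  sorted[3] = jkkljllllkljjlj$kjkl
  sorted[4] = jkljkkljllllkljjlj$k
  sorted[5] = jlj$kjkljkkljllllklj
  sorted[6] = jllllkljjlj$kjkljkkl
  sorted[7] = kjkljkkljllllkljjlj$
  sorted[8] = kkljllllkljjlj$kjklj
  sorted[9] = kljjlj$kjkljkkljllll
  sorted[10] = kljkkljllllkljjlj$kj
  sorted[11] = kljllllkljjlj$kjkljk
  sorted[12] = lj$kjkljkkljllllkljj
  sorted[13] = ljjlj$kjkljkkljllllk
  sorted[14] = ljkkljllllkljjlj$kjk
  sorted[15] = ljllllkljjlj$kjkljkk
  sorted[16] = lkljjlj$kjkljkkljlll
  sorted[17] = llkljjlj$kjkljkkljll
  sorted[18] = lllkljjlj$kjkljkkljl
  sorted[19] = llllkljjlj$kjkljkklj
sorted[14] = ljkkljllllkljjlj$kjk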